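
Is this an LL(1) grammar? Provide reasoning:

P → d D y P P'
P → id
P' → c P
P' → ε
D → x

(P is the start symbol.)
A grammar is LL(1) if for each non-terminal N with multiple productions, the predict sets of those productions are pairwise disjoint, where PREDICT(N → α) = (FIRST(α) \ {ε}) ∪ (FOLLOW(N) if α ⇒* ε).

Relevant sets:
  FOLLOW(P') = { $, 'c' }

For P:
  PREDICT(P → d D y P P') = { 'd' }
  PREDICT(P → id) = { 'id' }
For P':
  PREDICT(P' → c P) = { 'c' }
  PREDICT(P' → ε) = { $, 'c' }
D has a single production, so nothing to check there.

Conflict found: Predict set conflict for P': { 'c' }
The grammar is NOT LL(1).

Answer: No. Predict set conflict for P': { 'c' }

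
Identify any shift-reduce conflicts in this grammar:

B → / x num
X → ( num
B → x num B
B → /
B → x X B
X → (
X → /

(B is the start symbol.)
Yes — I1: [B → / .] vs [B → / . x num]; I4: [X → ( .] vs [X → ( . num]

Augment with B' → B and build the canonical LR(0) collection (I0 = CLOSURE({[B' → . B]}), then GOTO on every symbol after a dot until no new states appear). It has 13 states:
  I0: { [B → . / x num], [B → . /], [B → . x X B], [B → . x num B], [B' → . B] }  — shift
  I1: { [B → / . x num], [B → / .] }  — shift, reduce
  I2: { [B' → B .] }  — accept
  I3: { [B → x . X B], [B → x . num B], [X → . ( num], [X → . (], [X → . /] }  — shift
  I4: { [X → ( . num], [X → ( .] }  — shift, reduce
  I5: { [X → / .] }  — reduce
  I6: { [B → . / x num], [B → . /], [B → . x X B], [B → . x num B], [B → x X . B] }  — shift
  I7: { [B → . / x num], [B → . /], [B → . x X B], [B → . x num B], [B → x num . B] }  — shift
  I8: { [B → x num B .] }  — reduce
  I9: { [B → x X B .] }  — reduce
  I10: { [X → ( num .] }  — reduce
  I11: { [B → / x . num] }  — shift
  I12: { [B → / x num .] }  — reduce

I1 contains reduce item [B → / .] and shift item [B → / . x num] — shift-reduce conflict.
I4 contains reduce item [X → ( .] and shift item [X → ( . num] — shift-reduce conflict.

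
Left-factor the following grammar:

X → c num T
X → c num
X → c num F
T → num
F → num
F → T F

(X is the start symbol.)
Left-factoring transforms A → αβ₁ | αβ₂ into A → αA' and A' → β₁ | β₂
(α is the longest common prefix among the alternatives). Repeat until
no nonterminal has two alternatives with a common prefix.

Round 1: X has alternatives sharing prefix 'c num'. Introduce X': X → c num X'
  Add: X' → T
  Add: X' → ε
  Add: X' → F

No remaining common prefixes — done.

Resulting grammar:
X → c num X'
X' → T
X' → ε
X' → F
T → num
F → num
F → T F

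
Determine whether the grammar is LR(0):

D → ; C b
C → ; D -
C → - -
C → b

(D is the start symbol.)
Augment with D' → D and build the canonical LR(0) collection (I0 = CLOSURE({[D' → . D]}), then GOTO on every symbol after a dot until no new states appear). It has 11 states:
  I0: { [D → . ; C b], [D' → . D] }  — shift
  I1: { [C → . - -], [C → . ; D -], [C → . b], [D → ; . C b] }  — shift
  I2: { [D' → D .] }  — accept
  I3: { [C → - . -] }  — shift
  I4: { [C → ; . D -], [D → . ; C b] }  — shift
  I5: { [D → ; C . b] }  — shift
  I6: { [C → b .] }  — reduce
  I7: { [D → ; C b .] }  — reduce
  I8: { [C → ; D . -] }  — shift
  I9: { [C → ; D - .] }  — reduce
  I10: { [C → - - .] }  — reduce

Every state is either a pure shift/goto state or contains exactly one complete item and nothing to shift — no conflicts. The grammar is LR(0).

Answer: Yes, the grammar is LR(0)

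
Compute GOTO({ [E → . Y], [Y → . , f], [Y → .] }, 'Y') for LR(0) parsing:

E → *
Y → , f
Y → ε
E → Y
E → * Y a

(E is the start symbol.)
GOTO(I, 'Y') = CLOSURE({ [A → αX.β] : [A → α.Xβ] ∈ I, X = 'Y' })

Items with dot before 'Y', with the dot advanced:
  [E → . Y] → [E → Y .]
Closure adds nothing (no advanced item has the dot before a non-terminal).

GOTO = { [E → Y .] }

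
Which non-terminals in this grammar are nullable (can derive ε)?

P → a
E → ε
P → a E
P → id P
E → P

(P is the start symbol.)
{ 'E' }

A non-terminal is nullable if it can derive ε (the empty string): either it has an ε-production, or it has a production whose right-hand side consists entirely of nullable non-terminals.

ε-productions: E → ε
So E is immediately nullable.
No further non-terminal can be added: every production for the remaining non-terminals contains a terminal or a non-nullable non-terminal.
Nullable = { 'E' }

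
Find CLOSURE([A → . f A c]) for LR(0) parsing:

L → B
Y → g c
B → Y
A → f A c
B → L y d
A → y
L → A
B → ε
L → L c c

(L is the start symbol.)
To compute CLOSURE, for each item [A → α.Bβ] where B is a non-terminal, add [B → .γ] for all productions B → γ; repeat for the newly added items until nothing changes.

Start with: [A → . f A c]
The dot precedes the terminal f, so nothing is added.

CLOSURE = { [A → . f A c] }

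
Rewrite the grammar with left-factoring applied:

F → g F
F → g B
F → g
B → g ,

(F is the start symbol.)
F → g F'
F' → F
F' → B
F' → ε
B → g ,

Left-factoring transforms A → αβ₁ | αβ₂ into A → αA' and A' → β₁ | β₂
(α is the longest common prefix among the alternatives). Repeat until
no nonterminal has two alternatives with a common prefix.

Round 1: F has alternatives sharing prefix 'g'. Introduce F': F → g F'
  Add: F' → F
  Add: F' → B
  Add: F' → ε

No remaining common prefixes — done.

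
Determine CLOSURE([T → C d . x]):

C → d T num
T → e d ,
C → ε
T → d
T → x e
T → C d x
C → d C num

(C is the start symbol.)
To compute CLOSURE, for each item [A → α.Bβ] where B is a non-terminal, add [B → .γ] for all productions B → γ; repeat for the newly added items until nothing changes.

Start with: [T → C d . x]
The dot precedes the terminal x, so nothing is added.

CLOSURE = { [T → C d . x] }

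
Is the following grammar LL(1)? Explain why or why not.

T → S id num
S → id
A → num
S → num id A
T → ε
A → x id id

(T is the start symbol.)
Relevant sets:
  FIRST(S) = { 'id', 'num' }
  FOLLOW(T) = { $ }

For T:
  PREDICT(T → S id num) = { 'id', 'num' }
  PREDICT(T → ε) = { $ }
For S:
  PREDICT(S → id) = { 'id' }
  PREDICT(S → num id A) = { 'num' }
For A:
  PREDICT(A → num) = { 'num' }
  PREDICT(A → x id id) = { 'x' }

All predict sets are disjoint. The grammar IS LL(1).

Answer: Yes, the grammar is LL(1).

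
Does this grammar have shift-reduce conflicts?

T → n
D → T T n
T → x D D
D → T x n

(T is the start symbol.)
No shift-reduce conflicts

A shift-reduce conflict occurs when an LR(0) state has both:
  - a complete (reduce) item [A → α .] (dot at the end), and
  - a shift item [B → β . c γ] (dot before a terminal).

Augment with T' → T and build the canonical LR(0) collection (I0 = CLOSURE({[T' → . T]}), then GOTO on every symbol after a dot until no new states appear). It has 11 states:
  I0: { [T → . n], [T → . x D D], [T' → . T] }  — shift
  I1: { [T' → T .] }  — accept
  I2: { [T → n .] }  — reduce
  I3: { [D → . T T n], [D → . T x n], [T → . n], [T → . x D D], [T → x . D D] }  — shift
  I4: { [D → . T T n], [D → . T x n], [T → . n], [T → . x D D], [T → x D . D] }  — shift
  I5: { [D → T . T n], [D → T . x n], [T → . n], [T → . x D D] }  — shift
  I6: { [D → T T . n] }  — shift
  I7: { [D → . T T n], [D → . T x n], [D → T x . n], [T → . n], [T → . x D D], [T → x . D D] }  — shift
  I8: { [D → T x n .], [T → n .] }  — 2 reduces
  I9: { [D → T T n .] }  — reduce
  I10: { [T → x D D .] }  — reduce

No state contains both a complete item and a shift item.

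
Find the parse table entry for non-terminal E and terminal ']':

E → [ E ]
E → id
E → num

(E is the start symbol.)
Empty (error entry)

To find M[E, ']'], we find productions for E where ']' is in the predict set (PREDICT(N → α) = (FIRST(α) \ {ε}) ∪ (FOLLOW(N) if α ⇒* ε)).

E → [ E ]: PREDICT = { '[' }
E → id: PREDICT = { 'id' }
E → num: PREDICT = { 'num' }

M[E, ']'] is empty (no production applies)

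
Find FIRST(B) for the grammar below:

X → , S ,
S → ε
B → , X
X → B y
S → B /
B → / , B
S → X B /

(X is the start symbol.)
{ ',', '/' }

From B → , X:
  - ',' is a terminal: add ',' and stop
From B → / , B:
  - '/' is a terminal: add '/' and stop

Collecting: FIRST(B) = { ',', '/' }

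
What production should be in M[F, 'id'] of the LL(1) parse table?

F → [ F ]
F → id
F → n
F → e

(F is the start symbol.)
F → id

To find M[F, 'id'], we find productions for F where 'id' is in the predict set (PREDICT(N → α) = (FIRST(α) \ {ε}) ∪ (FOLLOW(N) if α ⇒* ε)).

F → [ F ]: PREDICT = { '[' }
F → id: PREDICT = { 'id' }
  'id' is in predict set, so this production goes in M[F, 'id']
F → n: PREDICT = { 'n' }
F → e: PREDICT = { 'e' }

M[F, 'id'] = F → id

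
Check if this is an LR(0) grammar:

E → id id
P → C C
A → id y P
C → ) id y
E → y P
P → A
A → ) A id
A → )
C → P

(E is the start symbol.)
Augment with E' → E and build the canonical LR(0) collection (I0 = CLOSURE({[E' → . E]}), then GOTO on every symbol after a dot until no new states appear). It has 19 states:
  I0: { [E → . id id], [E → . y P], [E' → . E] }  — shift
  I1: { [E' → E .] }  — accept
  I2: { [E → id . id] }  — shift
  I3: { [A → . ) A id], [A → . )], [A → . id y P], [C → . ) id y], [C → . P], [E → y . P], [P → . A], [P → . C C] }  — shift
  I4: { [A → ) . A id], [A → ) .], [A → . ) A id], [A → . )], [A → . id y P], [C → ) . id y] }  — shift, reduce
  I5: { [P → A .] }  — reduce
  I6: { [A → . ) A id], [A → . )], [A → . id y P], [C → . ) id y], [C → . P], [P → . A], [P → . C C], [P → C . C] }  — shift
  I7: { [C → P .], [E → y P .] }  — 2 reduces
  I8: { [A → id . y P] }  — shift
  I9: { [A → . ) A id], [A → . )], [A → . id y P], [A → id y . P], [C → . ) id y], [C → . P], [P → . A], [P → . C C] }  — shift
  I10: { [A → id y P .], [C → P .] }  — 2 reduces
  I11: { [A → . ) A id], [A → . )], [A → . id y P], [C → . ) id y], [C → . P], [P → . A], [P → . C C], [P → C . C], [P → C C .] }  — shift, reduce
  I12: { [C → P .] }  — reduce
  I13: { [A → ) . A id], [A → ) .], [A → . ) A id], [A → . )], [A → . id y P] }  — shift, reduce
  I14: { [A → ) A . id] }  — shift
  I15: { [A → id . y P], [C → ) id . y] }  — shift
  I16: { [A → . ) A id], [A → . )], [A → . id y P], [A → id y . P], [C → ) id y .], [C → . ) id y], [C → . P], [P → . A], [P → . C C] }  — shift, reduce
  I17: { [A → ) A id .] }  — reduce
  I18: { [E → id id .] }  — reduce

Conflict in state I4:
  Shift-reduce conflict between [A → ) .] and [A → . )]
So the grammar is NOT LR(0).

Answer: No. Shift-reduce conflict between [A → ) .] and [A → . )]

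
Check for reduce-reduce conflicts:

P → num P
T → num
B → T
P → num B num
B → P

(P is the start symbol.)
Augment with P' → P and build the canonical LR(0) collection (I0 = CLOSURE({[P' → . P]}), then GOTO on every symbol after a dot until no new states appear). It has 8 states:
  I0: { [P → . num B num], [P → . num P], [P' → . P] }  — shift
  I1: { [P' → P .] }  — accept
  I2: { [B → . P], [B → . T], [P → . num B num], [P → . num P], [P → num . B num], [P → num . P], [T → . num] }  — shift
  I3: { [P → num B . num] }  — shift
  I4: { [B → P .], [P → num P .] }  — 2 reduces
  I5: { [B → T .] }  — reduce
  I6: { [B → . P], [B → . T], [P → . num B num], [P → . num P], [P → num . B num], [P → num . P], [T → . num], [T → num .] }  — shift, reduce
  I7: { [P → num B num .] }  — reduce

I4 contains complete items [B → P .], [P → num P .] — reduce-reduce conflict.

Answer: Yes — I4: [B → P .] vs [P → num P .]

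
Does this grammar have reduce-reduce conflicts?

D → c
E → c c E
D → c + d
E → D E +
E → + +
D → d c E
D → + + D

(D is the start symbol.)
A reduce-reduce conflict occurs when an LR(0) state has two complete items [A → α .] and [B → β .] — both call for a reduction, and with no lookahead the parser cannot choose between them.

Augment with D' → D and build the canonical LR(0) collection (I0 = CLOSURE({[D' → . D]}), then GOTO on every symbol after a dot until no new states appear). It has 19 states:
  I0: { [D → . + + D], [D → . c + d], [D → . c], [D → . d c E], [D' → . D] }  — shift
  I1: { [D → + . + D] }  — shift
  I2: { [D' → D .] }  — accept
  I3: { [D → c . + d], [D → c .] }  — shift, reduce
  I4: { [D → d . c E] }  — shift
  I5: { [D → . + + D], [D → . c + d], [D → . c], [D → . d c E], [D → d c . E], [E → . + +], [E → . D E +], [E → . c c E] }  — shift
  I6: { [D → + . + D], [E → + . +] }  — shift
  I7: { [D → . + + D], [D → . c + d], [D → . c], [D → . d c E], [E → . + +], [E → . D E +], [E → . c c E], [E → D . E +] }  — shift
  I8: { [D → d c E .] }  — reduce
  I9: { [D → c . + d], [D → c .], [E → c . c E] }  — shift, reduce
  I10: { [D → c + . d] }  — shift
  I11: { [D → . + + D], [D → . c + d], [D → . c], [D → . d c E], [E → . + +], [E → . D E +], [E → . c c E], [E → c c . E] }  — shift
  I12: { [E → c c E .] }  — reduce
  I13: { [D → c + d .] }  — reduce
  I14: { [E → D E . +] }  — shift
  I15: { [E → D E + .] }  — reduce
  I16: { [D → + + . D], [D → . + + D], [D → . c + d], [D → . c], [D → . d c E], [E → + + .] }  — shift, reduce
  I17: { [D → + + D .] }  — reduce
  I18: { [D → + + . D], [D → . + + D], [D → . c + d], [D → . c], [D → . d c E] }  — shift

No state contains more than one complete item.

Answer: No reduce-reduce conflicts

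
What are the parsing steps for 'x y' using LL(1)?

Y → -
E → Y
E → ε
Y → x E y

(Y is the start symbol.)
LL(1) parsing maintains a stack (initially the start symbol over $) and the input. At each step: if the stack top is a terminal, match it against the current input token; if it is a non-terminal N, replace it with the RHS of M[N, lookahead] (the unique production whose predict set contains the lookahead).

Stack is shown with the top on the left.

Stack    Input  Action
----------------------
Y $      x y $  output Y → x E y
x E y $  x y $  match 'x'
E y $    y $    output E → ε
y $      y $    match 'y'
$        $      accept

The string is accepted.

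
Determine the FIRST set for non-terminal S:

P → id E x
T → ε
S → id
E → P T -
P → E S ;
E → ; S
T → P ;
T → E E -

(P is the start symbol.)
To compute FIRST(S), examine every production with S on the left-hand side, reading each right-hand side left to right until a non-nullable symbol is reached.

From S → id:
  - id is a terminal: add 'id' and stop

Collecting: FIRST(S) = { 'id' }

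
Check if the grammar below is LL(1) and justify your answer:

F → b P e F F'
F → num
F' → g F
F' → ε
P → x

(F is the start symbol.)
A grammar is LL(1) if for each non-terminal N with multiple productions, the predict sets of those productions are pairwise disjoint, where PREDICT(N → α) = (FIRST(α) \ {ε}) ∪ (FOLLOW(N) if α ⇒* ε).

Relevant sets:
  FOLLOW(F') = { $, 'g' }

For F:
  PREDICT(F → b P e F F') = { 'b' }
  PREDICT(F → num) = { 'num' }
For F':
  PREDICT(F' → g F) = { 'g' }
  PREDICT(F' → ε) = { $, 'g' }
P has a single production, so nothing to check there.

Conflict found: Predict set conflict for F': { 'g' }
The grammar is NOT LL(1).

Answer: No. Predict set conflict for F': { 'g' }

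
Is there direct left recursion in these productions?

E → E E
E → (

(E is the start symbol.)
Yes, E is left-recursive

E → E E: LEFT RECURSIVE (starts with E)
E → (: starts with '('

The grammar has direct left recursion on: E.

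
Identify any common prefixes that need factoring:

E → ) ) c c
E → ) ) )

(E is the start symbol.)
Yes, E has productions with common prefix ') )'

Left-factoring is needed when two productions for the same non-terminal
share a common prefix on the right-hand side.

Productions for E:
  E → ) ) c c
  E → ) ) )

Found common prefix ') )' in productions for E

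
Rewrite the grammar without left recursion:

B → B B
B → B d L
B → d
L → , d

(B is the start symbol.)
B → d B'
B' → B B'
B' → d L B'
B' → ε
L → , d

B is directly left-recursive. The standard transformation for
  A → A α₁ | ... | A α_m | β₁ | ... | β_n
is
  A  → β₁ A' | ... | β_n A'
  A' → α₁ A' | ... | α_m A' | ε

B → d becomes B → d B'
B → B B becomes B' → B B'
B → B d L becomes B' → d L B'
Add B' → ε

Productions for other non-terminals are unchanged:
  L → , d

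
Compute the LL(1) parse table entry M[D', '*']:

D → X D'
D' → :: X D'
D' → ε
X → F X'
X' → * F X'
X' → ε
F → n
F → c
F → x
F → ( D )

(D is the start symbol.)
Empty (error entry)

To find M[D', '*'], we find productions for D' where '*' is in the predict set (PREDICT(N → α) = (FIRST(α) \ {ε}) ∪ (FOLLOW(N) if α ⇒* ε)).

Relevant sets:
  FOLLOW(D') = { $, ')' }

D' → :: X D': PREDICT = { '::' }
D' → ε: PREDICT = { $, ')' }

M[D', '*'] is empty (no production applies)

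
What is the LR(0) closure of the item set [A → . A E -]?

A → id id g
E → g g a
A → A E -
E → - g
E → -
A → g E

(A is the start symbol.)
To compute CLOSURE, for each item [A → α.Bβ] where B is a non-terminal, add [B → .γ] for all productions B → γ; repeat for the newly added items until nothing changes.

Start with: [A → . A E -]
  [A → . A E -] has the dot before A: add [A → . id id g], [A → . g E]
No further items can be added.

CLOSURE = { [A → . A E -], [A → . g E], [A → . id id g] }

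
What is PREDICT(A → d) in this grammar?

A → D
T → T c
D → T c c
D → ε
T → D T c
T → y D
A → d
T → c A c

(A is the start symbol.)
{ 'd' }

PREDICT(A → d) = (FIRST(RHS) \ {ε}) ∪ (FOLLOW(A) if ε ∈ FIRST(RHS), i.e. RHS ⇒* ε)
FIRST(d) = { 'd' }
ε ∉ FIRST(d), so FOLLOW(A) is not added.
PREDICT(A → d) = { 'd' }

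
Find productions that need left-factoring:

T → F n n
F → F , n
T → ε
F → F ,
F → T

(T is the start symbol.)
Yes, F has productions with common prefix 'F ,'

Left-factoring is needed when two productions for the same non-terminal
share a common prefix on the right-hand side.

Productions for T:
  T → F n n
  T → ε
Productions for F:
  F → F , n
  F → F ,
  F → T

Found common prefix 'F ,' in productions for F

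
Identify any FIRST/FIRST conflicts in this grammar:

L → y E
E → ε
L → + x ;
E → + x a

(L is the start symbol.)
Productions for L:
  L → y E: FIRST = { 'y' }
  L → + x ;: FIRST = { '+' }
Productions for E:
  E → ε: FIRST = { ε }
  E → + x a: FIRST = { '+' }

All alternatives of each non-terminal have pairwise disjoint FIRST sets.

Answer: No FIRST/FIRST conflicts.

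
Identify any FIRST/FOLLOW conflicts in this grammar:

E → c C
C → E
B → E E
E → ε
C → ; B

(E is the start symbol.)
Yes. E → c C with FOLLOW(E) on { 'c' }

A FIRST/FOLLOW conflict occurs when a non-terminal N has a nullable alternative N → β (β ⇒* ε) and another alternative N → α with FIRST(α) ∩ FOLLOW(N) ≠ ∅: on such a lookahead the parser cannot decide between expanding α and letting N vanish via β.

Nullable non-terminals: B, C, E.
FIRST sets used below: FIRST(E) = { 'c', ε }
B has a nullable alternative but only one production, so nothing to check.

C: nullable alternative(s) C → E; FOLLOW(C) = { $, 'c' }
  C → E: FIRST \ {ε} = { 'c' } — this is the only nullable alternative, skip
  C → ; B: FIRST \ {ε} = { ';' } — disjoint from FOLLOW(C)

E: nullable alternative(s) E → ε; FOLLOW(E) = { $, 'c' }
  E → c C: FIRST \ {ε} = { 'c' } — overlaps FOLLOW(E) on { 'c' }: CONFLICT
  E → ε: FIRST \ {ε} = { } — this is the only nullable alternative, skip

So the grammar has 1 FIRST/FOLLOW conflict (marked CONFLICT above).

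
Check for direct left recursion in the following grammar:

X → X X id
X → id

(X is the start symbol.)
Yes, X is left-recursive

Direct left recursion occurs when N → N α for some non-terminal N (the right-hand side begins with the left-hand side itself).

X → X X id: LEFT RECURSIVE (starts with X)
X → id: starts with id

The grammar has direct left recursion on: X.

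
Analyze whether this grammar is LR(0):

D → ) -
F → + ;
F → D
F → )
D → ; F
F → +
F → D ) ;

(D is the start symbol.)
No. Shift-reduce conflict between [F → ) .] and [D → ) . -]

Augment with D' → D and build the canonical LR(0) collection (I0 = CLOSURE({[D' → . D]}), then GOTO on every symbol after a dot until no new states appear). It has 12 states:
  I0: { [D → . ) -], [D → . ; F], [D' → . D] }  — shift
  I1: { [D → ) . -] }  — shift
  I2: { [D → . ) -], [D → . ; F], [D → ; . F], [F → . )], [F → . + ;], [F → . +], [F → . D ) ;], [F → . D] }  — shift
  I3: { [D' → D .] }  — accept
  I4: { [D → ) . -], [F → ) .] }  — shift, reduce
  I5: { [F → + . ;], [F → + .] }  — shift, reduce
  I6: { [F → D . ) ;], [F → D .] }  — shift, reduce
  I7: { [D → ; F .] }  — reduce
  I8: { [F → D ) . ;] }  — shift
  I9: { [F → D ) ; .] }  — reduce
  I10: { [F → + ; .] }  — reduce
  I11: { [D → ) - .] }  — reduce

Conflict in state I4:
  Shift-reduce conflict between [F → ) .] and [D → ) . -]
So the grammar is NOT LR(0).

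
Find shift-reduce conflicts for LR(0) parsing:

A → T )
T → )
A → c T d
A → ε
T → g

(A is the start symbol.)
Yes — I0: [A → .] vs [A → . c T d]

A shift-reduce conflict occurs when an LR(0) state has both:
  - a complete (reduce) item [A → α .] (dot at the end), and
  - a shift item [B → β . c γ] (dot before a terminal).

Augment with A' → A and build the canonical LR(0) collection (I0 = CLOSURE({[A' → . A]}), then GOTO on every symbol after a dot until no new states appear). It has 9 states:
  I0: { [A → . T )], [A → . c T d], [A → .], [A' → . A], [T → . )], [T → . g] }  — shift, reduce
  I1: { [T → ) .] }  — reduce
  I2: { [A' → A .] }  — accept
  I3: { [A → T . )] }  — shift
  I4: { [A → c . T d], [T → . )], [T → . g] }  — shift
  I5: { [T → g .] }  — reduce
  I6: { [A → c T . d] }  — shift
  I7: { [A → c T d .] }  — reduce
  I8: { [A → T ) .] }  — reduce

I0 contains reduce item [A → .] and shift items [A → . c T d], [T → . )], [T → . g] — shift-reduce conflict.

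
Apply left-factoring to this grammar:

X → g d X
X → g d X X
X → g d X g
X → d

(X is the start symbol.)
X → g d X X'
X' → ε
X' → X
X' → g
X → d

Left-factoring transforms A → αβ₁ | αβ₂ into A → αA' and A' → β₁ | β₂
(α is the longest common prefix among the alternatives). Repeat until
no nonterminal has two alternatives with a common prefix.

Round 1: X has alternatives sharing prefix 'g d X'. Introduce X': X → g d X X'
  Add: X' → ε
  Add: X' → X
  Add: X' → g

No remaining common prefixes — done.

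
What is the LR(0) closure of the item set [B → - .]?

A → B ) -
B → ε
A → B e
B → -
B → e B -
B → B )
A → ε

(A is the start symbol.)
{ [B → - .] }

To compute CLOSURE, for each item [A → α.Bβ] where B is a non-terminal, add [B → .γ] for all productions B → γ; repeat for the newly added items until nothing changes.

Start with: [B → - .]
The dot is at the end, so nothing is added.

CLOSURE = { [B → - .] }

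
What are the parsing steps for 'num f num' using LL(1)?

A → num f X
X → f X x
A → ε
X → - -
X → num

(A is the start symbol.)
Stack is shown with the top on the left.

Stack      Input        Action
------------------------------
A $        num f num $  output A → num f X
num f X $  num f num $  match 'num'
f X $      f num $      match 'f'
X $        num $        output X → num
num $      num $        match 'num'
$          $            accept

The string is accepted.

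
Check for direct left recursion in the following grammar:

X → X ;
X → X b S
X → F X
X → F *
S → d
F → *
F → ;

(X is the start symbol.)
Yes, X is left-recursive

X → X ;: LEFT RECURSIVE (starts with X)
X → X b S: LEFT RECURSIVE (starts with X)
X → F X: starts with F
X → F *: starts with F
S → d: starts with d
F → *: starts with '*'
F → ;: starts with ';'

The grammar has direct left recursion on: X.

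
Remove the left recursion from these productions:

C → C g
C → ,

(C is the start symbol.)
C is directly left-recursive. The standard transformation for
  A → A α₁ | ... | A α_m | β₁ | ... | β_n
is
  A  → β₁ A' | ... | β_n A'
  A' → α₁ A' | ... | α_m A' | ε

C → , becomes C → , C'
C → C g becomes C' → g C'
Add C' → ε

Resulting grammar:
C → , C'
C' → g C'
C' → ε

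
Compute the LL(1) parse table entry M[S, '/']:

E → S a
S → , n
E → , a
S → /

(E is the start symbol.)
S → /

To find M[S, '/'], we find productions for S where '/' is in the predict set (PREDICT(N → α) = (FIRST(α) \ {ε}) ∪ (FOLLOW(N) if α ⇒* ε)).

S → , n: PREDICT = { ',' }
S → /: PREDICT = { '/' }
  '/' is in predict set, so this production goes in M[S, '/']

M[S, '/'] = S → /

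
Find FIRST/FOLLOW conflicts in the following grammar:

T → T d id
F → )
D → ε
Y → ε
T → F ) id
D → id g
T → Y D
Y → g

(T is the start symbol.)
Nullable non-terminals: D, T, Y.
FIRST sets used below: FIRST(T) = { ')', 'd', 'g', 'id', ε }, FIRST(F) = { ')' }, FIRST(Y) = { 'g', ε }, FIRST(D) = { 'id', ε }

D: nullable alternative(s) D → ε; FOLLOW(D) = { $, 'd' }
  D → ε: FIRST \ {ε} = { } — this is the only nullable alternative, skip
  D → id g: FIRST \ {ε} = { 'id' } — disjoint from FOLLOW(D)

T: nullable alternative(s) T → Y D; FOLLOW(T) = { $, 'd' }
  T → T d id: FIRST \ {ε} = { ')', 'd', 'g', 'id' } — overlaps FOLLOW(T) on { 'd' }: CONFLICT
  T → F ) id: FIRST \ {ε} = { ')' } — disjoint from FOLLOW(T)
  T → Y D: FIRST \ {ε} = { 'g', 'id' } — this is the only nullable alternative, skip

Y: nullable alternative(s) Y → ε; FOLLOW(Y) = { $, 'd', 'id' }
  Y → ε: FIRST \ {ε} = { } — this is the only nullable alternative, skip
  Y → g: FIRST \ {ε} = { 'g' } — disjoint from FOLLOW(Y)

F has no nullable alternative, so no FIRST/FOLLOW check is needed there.

So the grammar has 1 FIRST/FOLLOW conflict (marked CONFLICT above).

Answer: Yes. T → T d id with FOLLOW(T) on { 'd' }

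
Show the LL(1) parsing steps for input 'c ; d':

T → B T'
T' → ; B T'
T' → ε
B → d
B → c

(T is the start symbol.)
LL(1) parsing maintains a stack (initially the start symbol over $) and the input. At each step: if the stack top is a terminal, match it against the current input token; if it is a non-terminal N, replace it with the RHS of M[N, lookahead] (the unique production whose predict set contains the lookahead).

Stack is shown with the top on the left.

Stack     Input    Action
-------------------------
T $       c ; d $  output T → B T'
B T' $    c ; d $  output B → c
c T' $    c ; d $  match 'c'
T' $      ; d $    output T' → ; B T'
; B T' $  ; d $    match ';'
B T' $    d $      output B → d
d T' $    d $      match 'd'
T' $      $        output T' → ε
$         $        accept

The string is accepted.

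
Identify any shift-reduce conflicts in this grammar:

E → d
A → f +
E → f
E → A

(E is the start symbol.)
A shift-reduce conflict occurs when an LR(0) state has both:
  - a complete (reduce) item [A → α .] (dot at the end), and
  - a shift item [B → β . c γ] (dot before a terminal).

Augment with E' → E and build the canonical LR(0) collection (I0 = CLOSURE({[E' → . E]}), then GOTO on every symbol after a dot until no new states appear). It has 6 states:
  I0: { [A → . f +], [E → . A], [E → . d], [E → . f], [E' → . E] }  — shift
  I1: { [E → A .] }  — reduce
  I2: { [E' → E .] }  — accept
  I3: { [E → d .] }  — reduce
  I4: { [A → f . +], [E → f .] }  — shift, reduce
  I5: { [A → f + .] }  — reduce

I4 contains reduce item [E → f .] and shift item [A → f . +] — shift-reduce conflict.

Answer: Yes — I4: [E → f .] vs [A → f . +]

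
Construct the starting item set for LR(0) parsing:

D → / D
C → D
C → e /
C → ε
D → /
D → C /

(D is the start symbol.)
{ [C → . D], [C → . e /], [C → .], [D → . / D], [D → . /], [D → . C /], [D' → . D] }

First, augment the grammar with D' → D
I₀ = CLOSURE({ [D' → . D] }):
  [D' → . D] has the dot before D: add [D → . / D], [D → . /], [D → . C /]
  [D → . C /] has the dot before C: add [C → . D], [C → . e /], [C → .]
No further items can be added.

I₀ = { [C → . D], [C → . e /], [C → .], [D → . / D], [D → . /], [D → . C /], [D' → . D] }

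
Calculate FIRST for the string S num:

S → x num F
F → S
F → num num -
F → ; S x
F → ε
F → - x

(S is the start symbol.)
{ 'x' }

FIRST sets of the non-terminals involved (from the grammar, by fixed-point iteration):
  FIRST(S) = { 'x' }

To compute FIRST(S num), process the symbols left to right:
Symbol S is a non-terminal. Add FIRST(S) \ {ε} = { 'x' }
S is not nullable (ε ∉ FIRST(S)), so stop here.
FIRST(S num) = { 'x' }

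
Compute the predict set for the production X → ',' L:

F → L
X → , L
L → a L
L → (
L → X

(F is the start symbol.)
PREDICT(X → ',' L) = (FIRST(RHS) \ {ε}) ∪ (FOLLOW(X) if ε ∈ FIRST(RHS), i.e. RHS ⇒* ε)
FIRST(',' L) = { ',' }
ε ∉ FIRST(',' L), so FOLLOW(X) is not added.
PREDICT(X → ',' L) = { ',' }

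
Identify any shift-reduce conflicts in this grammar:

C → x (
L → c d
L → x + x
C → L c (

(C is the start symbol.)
Augment with C' → C and build the canonical LR(0) collection (I0 = CLOSURE({[C' → . C]}), then GOTO on every symbol after a dot until no new states appear). It has 11 states:
  I0: { [C → . L c (], [C → . x (], [C' → . C], [L → . c d], [L → . x + x] }  — shift
  I1: { [C' → C .] }  — accept
  I2: { [C → L . c (] }  — shift
  I3: { [L → c . d] }  — shift
  I4: { [C → x . (], [L → x . + x] }  — shift
  I5: { [C → x ( .] }  — reduce
  I6: { [L → x + . x] }  — shift
  I7: { [L → x + x .] }  — reduce
  I8: { [L → c d .] }  — reduce
  I9: { [C → L c . (] }  — shift
  I10: { [C → L c ( .] }  — reduce

No state contains both a complete item and a shift item.

Answer: No shift-reduce conflicts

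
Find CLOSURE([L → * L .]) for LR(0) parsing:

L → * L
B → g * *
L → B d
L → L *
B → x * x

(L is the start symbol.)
{ [L → * L .] }

Start with: [L → * L .]
The dot is at the end, so nothing is added.

CLOSURE = { [L → * L .] }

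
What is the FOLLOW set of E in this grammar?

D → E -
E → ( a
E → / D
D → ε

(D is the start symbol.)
{ '-' }

In D → E -: E is followed by '-', add FIRST('-') \ {ε} = { '-' }

Taking the union: FOLLOW(E) = { '-' }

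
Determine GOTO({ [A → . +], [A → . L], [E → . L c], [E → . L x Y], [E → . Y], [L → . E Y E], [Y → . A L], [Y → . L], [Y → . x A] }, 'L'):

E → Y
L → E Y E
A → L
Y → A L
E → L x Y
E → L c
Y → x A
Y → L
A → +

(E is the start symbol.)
{ [A → L .], [E → L . c], [E → L . x Y], [Y → L .] }

GOTO(I, 'L') = CLOSURE({ [A → αX.β] : [A → α.Xβ] ∈ I, X = 'L' })

Items with dot before 'L', with the dot advanced:
  [A → . L] → [A → L .]
  [E → . L c] → [E → L . c]
  [E → . L x Y] → [E → L . x Y]
  [Y → . L] → [Y → L .]
Closure adds nothing (no advanced item has the dot before a non-terminal).

GOTO = { [A → L .], [E → L . c], [E → L . x Y], [Y → L .] }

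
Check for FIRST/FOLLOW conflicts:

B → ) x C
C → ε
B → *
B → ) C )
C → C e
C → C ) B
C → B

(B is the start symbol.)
A FIRST/FOLLOW conflict occurs when a non-terminal N has a nullable alternative N → β (β ⇒* ε) and another alternative N → α with FIRST(α) ∩ FOLLOW(N) ≠ ∅: on such a lookahead the parser cannot decide between expanding α and letting N vanish via β.

Nullable non-terminals: C.
FIRST sets used below: FIRST(C) = { ')', '*', 'e', ε }, FIRST(B) = { ')', '*' }

C: nullable alternative(s) C → ε; FOLLOW(C) = { $, ')', 'e' }
  C → ε: FIRST \ {ε} = { } — this is the only nullable alternative, skip
  C → C e: FIRST \ {ε} = { ')', '*', 'e' } — overlaps FOLLOW(C) on { ')', 'e' }: CONFLICT
  C → C ) B: FIRST \ {ε} = { ')', '*', 'e' } — overlaps FOLLOW(C) on { ')', 'e' }: CONFLICT
  C → B: FIRST \ {ε} = { ')', '*' } — overlaps FOLLOW(C) on { ')' }: CONFLICT

B has no nullable alternative, so no FIRST/FOLLOW check is needed there.

So the grammar has 3 FIRST/FOLLOW conflicts (marked CONFLICT above).

Answer: Yes. C → C e with FOLLOW(C) on { ')', 'e' }; C → C ')' B with FOLLOW(C) on { ')', 'e' }; C → B with FOLLOW(C) on { ')' }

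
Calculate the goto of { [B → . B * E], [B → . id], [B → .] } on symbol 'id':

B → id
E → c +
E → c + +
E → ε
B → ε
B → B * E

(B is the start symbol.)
GOTO(I, 'id') = CLOSURE({ [A → αX.β] : [A → α.Xβ] ∈ I, X = 'id' })

Items with dot before 'id', with the dot advanced:
  [B → . id] → [B → id .]
Closure adds nothing (no advanced item has the dot before a non-terminal).

GOTO = { [B → id .] }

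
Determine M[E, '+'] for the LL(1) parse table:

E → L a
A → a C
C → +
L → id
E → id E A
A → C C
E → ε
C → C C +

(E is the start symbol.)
To find M[E, '+'], we find productions for E where '+' is in the predict set (PREDICT(N → α) = (FIRST(α) \ {ε}) ∪ (FOLLOW(N) if α ⇒* ε)).

Relevant sets:
  FIRST(L) = { 'id' }
  FOLLOW(E) = { $, '+', 'a' }

E → L a: PREDICT = { 'id' }
E → id E A: PREDICT = { 'id' }
E → ε: PREDICT = { $, '+', 'a' }
  '+' is in predict set, so this production goes in M[E, '+']

M[E, '+'] = E → ε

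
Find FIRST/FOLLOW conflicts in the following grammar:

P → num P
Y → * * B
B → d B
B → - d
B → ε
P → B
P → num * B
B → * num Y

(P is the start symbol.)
No FIRST/FOLLOW conflicts.

Nullable non-terminals: B, P.
FIRST sets used below: FIRST(B) = { '*', '-', 'd', ε }

B: nullable alternative(s) B → ε; FOLLOW(B) = { $ }
  B → d B: FIRST \ {ε} = { 'd' } — disjoint from FOLLOW(B)
  B → - d: FIRST \ {ε} = { '-' } — disjoint from FOLLOW(B)
  B → ε: FIRST \ {ε} = { } — this is the only nullable alternative, skip
  B → * num Y: FIRST \ {ε} = { '*' } — disjoint from FOLLOW(B)

P: nullable alternative(s) P → B; FOLLOW(P) = { $ }
  P → num P: FIRST \ {ε} = { 'num' } — disjoint from FOLLOW(P)
  P → B: FIRST \ {ε} = { '*', '-', 'd' } — this is the only nullable alternative, skip
  P → num * B: FIRST \ {ε} = { 'num' } — disjoint from FOLLOW(P)

Y has no nullable alternative, so no FIRST/FOLLOW check is needed there.

No FIRST/FOLLOW conflicts found.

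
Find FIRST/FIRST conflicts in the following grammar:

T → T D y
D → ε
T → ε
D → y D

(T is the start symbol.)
No FIRST/FIRST conflicts.

FIRST sets of the non-terminals at (or reachable through a nullable prefix from) the front of some alternative:
  FIRST(T) = { 'y', ε }
  FIRST(D) = { 'y', ε }

Productions for T:
  T → T D y: FIRST = { 'y' }
  T → ε: FIRST = { ε }
Productions for D:
  D → ε: FIRST = { ε }
  D → y D: FIRST = { 'y' }

All alternatives of each non-terminal have pairwise disjoint FIRST sets.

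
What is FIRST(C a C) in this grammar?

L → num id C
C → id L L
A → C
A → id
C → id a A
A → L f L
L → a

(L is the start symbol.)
{ 'id' }

FIRST sets of the non-terminals involved (from the grammar, by fixed-point iteration):
  FIRST(C) = { 'id' }

To compute FIRST(C a C), process the symbols left to right:
Symbol C is a non-terminal. Add FIRST(C) \ {ε} = { 'id' }
C is not nullable (ε ∉ FIRST(C)), so stop here.
FIRST(C a C) = { 'id' }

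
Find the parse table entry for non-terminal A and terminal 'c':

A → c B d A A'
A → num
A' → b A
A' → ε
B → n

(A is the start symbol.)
To find M[A, 'c'], we find productions for A where 'c' is in the predict set (PREDICT(N → α) = (FIRST(α) \ {ε}) ∪ (FOLLOW(N) if α ⇒* ε)).

A → c B d A A': PREDICT = { 'c' }
  'c' is in predict set, so this production goes in M[A, 'c']
A → num: PREDICT = { 'num' }

M[A, 'c'] = A → c B d A A'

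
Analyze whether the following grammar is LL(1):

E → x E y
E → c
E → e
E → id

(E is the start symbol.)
A grammar is LL(1) if for each non-terminal N with multiple productions, the predict sets of those productions are pairwise disjoint, where PREDICT(N → α) = (FIRST(α) \ {ε}) ∪ (FOLLOW(N) if α ⇒* ε).

For E:
  PREDICT(E → x E y) = { 'x' }
  PREDICT(E → c) = { 'c' }
  PREDICT(E → e) = { 'e' }
  PREDICT(E → id) = { 'id' }

All predict sets are disjoint. The grammar IS LL(1).

Answer: Yes, the grammar is LL(1).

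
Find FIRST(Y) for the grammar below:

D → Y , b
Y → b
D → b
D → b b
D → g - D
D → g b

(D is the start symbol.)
{ 'b' }

From Y → b:
  - b is a terminal: add 'b' and stop

Collecting: FIRST(Y) = { 'b' }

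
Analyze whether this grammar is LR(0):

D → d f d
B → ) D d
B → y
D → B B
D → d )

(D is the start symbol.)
Yes, the grammar is LR(0)

Augment with D' → D and build the canonical LR(0) collection (I0 = CLOSURE({[D' → . D]}), then GOTO on every symbol after a dot until no new states appear). It has 12 states:
  I0: { [B → . ) D d], [B → . y], [D → . B B], [D → . d )], [D → . d f d], [D' → . D] }  — shift
  I1: { [B → ) . D d], [B → . ) D d], [B → . y], [D → . B B], [D → . d )], [D → . d f d] }  — shift
  I2: { [B → . ) D d], [B → . y], [D → B . B] }  — shift
  I3: { [D' → D .] }  — accept
  I4: { [D → d . )], [D → d . f d] }  — shift
  I5: { [B → y .] }  — reduce
  I6: { [D → d ) .] }  — reduce
  I7: { [D → d f . d] }  — shift
  I8: { [D → d f d .] }  — reduce
  I9: { [D → B B .] }  — reduce
  I10: { [B → ) D . d] }  — shift
  I11: { [B → ) D d .] }  — reduce

Every state is either a pure shift/goto state or contains exactly one complete item and nothing to shift — no conflicts. The grammar is LR(0).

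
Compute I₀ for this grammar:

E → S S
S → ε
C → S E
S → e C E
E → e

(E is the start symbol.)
{ [E → . S S], [E → . e], [E' → . E], [S → . e C E], [S → .] }

First, augment the grammar with E' → E
I₀ = CLOSURE({ [E' → . E] }):
  [E' → . E] has the dot before E: add [E → . S S], [E → . e]
  [E → . S S] has the dot before S: add [S → .], [S → . e C E]
No further items can be added.

I₀ = { [E → . S S], [E → . e], [E' → . E], [S → . e C E], [S → .] }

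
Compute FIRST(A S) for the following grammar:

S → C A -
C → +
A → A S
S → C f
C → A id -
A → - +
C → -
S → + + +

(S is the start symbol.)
{ '-' }

FIRST sets of the non-terminals involved (from the grammar, by fixed-point iteration):
  FIRST(A) = { '-' }

To compute FIRST(A S), process the symbols left to right:
Symbol A is a non-terminal. Add FIRST(A) \ {ε} = { '-' }
A is not nullable (ε ∉ FIRST(A)), so stop here.
FIRST(A S) = { '-' }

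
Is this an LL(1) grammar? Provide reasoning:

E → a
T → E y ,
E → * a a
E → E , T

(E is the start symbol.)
No. Predict set conflict for E: { 'a' }

A grammar is LL(1) if for each non-terminal N with multiple productions, the predict sets of those productions are pairwise disjoint, where PREDICT(N → α) = (FIRST(α) \ {ε}) ∪ (FOLLOW(N) if α ⇒* ε).

Relevant sets:
  FIRST(E) = { '*', 'a' }

For E:
  PREDICT(E → a) = { 'a' }
  PREDICT(E → '*' a a) = { '*' }
  PREDICT(E → E ',' T) = { '*', 'a' }
T has a single production, so nothing to check there.

Conflict found: Predict set conflict for E: { 'a' }
The grammar is NOT LL(1).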